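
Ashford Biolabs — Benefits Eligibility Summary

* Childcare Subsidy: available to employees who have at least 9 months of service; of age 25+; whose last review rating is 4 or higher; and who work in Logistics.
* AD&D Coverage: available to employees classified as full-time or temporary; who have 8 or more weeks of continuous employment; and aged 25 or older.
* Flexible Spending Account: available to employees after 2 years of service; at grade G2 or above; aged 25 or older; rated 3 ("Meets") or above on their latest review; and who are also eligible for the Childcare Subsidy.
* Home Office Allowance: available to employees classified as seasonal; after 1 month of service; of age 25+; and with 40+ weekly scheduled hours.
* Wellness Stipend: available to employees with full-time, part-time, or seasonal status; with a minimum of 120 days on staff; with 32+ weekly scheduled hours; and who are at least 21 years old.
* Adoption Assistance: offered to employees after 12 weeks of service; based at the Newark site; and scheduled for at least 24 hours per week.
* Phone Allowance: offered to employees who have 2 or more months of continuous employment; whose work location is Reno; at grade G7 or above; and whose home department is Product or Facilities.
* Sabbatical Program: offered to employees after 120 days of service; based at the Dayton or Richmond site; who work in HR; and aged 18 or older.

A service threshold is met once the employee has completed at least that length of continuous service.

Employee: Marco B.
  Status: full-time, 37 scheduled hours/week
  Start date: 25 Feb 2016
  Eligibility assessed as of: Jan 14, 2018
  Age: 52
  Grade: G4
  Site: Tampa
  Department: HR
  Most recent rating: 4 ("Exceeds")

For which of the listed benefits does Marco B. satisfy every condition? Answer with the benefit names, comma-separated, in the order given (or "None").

Service from 25 Feb 2016 to Jan 14, 2018: 689 days.
Childcare Subsidy — service 689 days ≥ 9 months (≈270 days) ✓; age 52 ≥ 25 ✓; rating 4 ≥ 4 ✓; dept HR ✗ → not eligible.
AD&D Coverage — status full-time ✓; service 689 days ≥ 8 weeks (≈56 days) ✓; age 52 ≥ 25 ✓ → eligible.
Flexible Spending Account — service 689 days < 2 years (≈730 days) ✗ → not eligible.
Home Office Allowance — status full-time ✗ (requires seasonal) → not eligible.
Wellness Stipend — status full-time ✓; service 689 days ≥ 120 days ✓; 37 hrs/wk ≥ 32 ✓; age 52 ≥ 21 ✓ → eligible.
Adoption Assistance — service 689 days ≥ 12 weeks (≈84 days) ✓; site Tampa ✗ (not Newark) → not eligible.
Phone Allowance — service 689 days ≥ 2 months (≈60 days) ✓; site Tampa ✗ (not Reno) → not eligible.
Sabbatical Program — service 689 days ≥ 120 days ✓; site Tampa ✗ (not Dayton or Richmond) → not eligible.

AD&D Coverage, Wellness Stipend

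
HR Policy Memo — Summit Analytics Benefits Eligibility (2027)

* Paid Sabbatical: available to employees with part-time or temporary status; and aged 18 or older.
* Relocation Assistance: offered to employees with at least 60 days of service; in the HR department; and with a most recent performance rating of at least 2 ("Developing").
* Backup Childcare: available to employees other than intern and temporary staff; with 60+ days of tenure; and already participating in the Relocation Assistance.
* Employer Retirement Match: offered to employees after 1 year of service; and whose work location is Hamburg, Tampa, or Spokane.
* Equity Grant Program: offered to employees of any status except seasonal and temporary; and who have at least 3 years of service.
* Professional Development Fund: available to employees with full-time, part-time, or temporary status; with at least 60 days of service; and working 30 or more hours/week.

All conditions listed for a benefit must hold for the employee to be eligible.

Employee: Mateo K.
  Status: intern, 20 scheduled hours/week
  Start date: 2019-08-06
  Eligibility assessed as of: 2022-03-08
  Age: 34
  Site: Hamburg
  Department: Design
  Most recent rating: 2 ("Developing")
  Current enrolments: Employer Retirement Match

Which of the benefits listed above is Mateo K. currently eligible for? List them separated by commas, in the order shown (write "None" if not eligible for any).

Service from 2019-08-06 to 2022-03-08: 945 days.
Paid Sabbatical — status intern ✗ (requires part-time or temporary) → not eligible.
Relocation Assistance — service 945 days ≥ 60 days ✓; dept Design ✗ → not eligible.
Backup Childcare — status intern ✗ (excluded) → not eligible.
Employer Retirement Match — service 945 days ≥ 1 year (≈365 days) ✓; site Hamburg ✓ → eligible.
Equity Grant Program — status intern ✓ (not excluded); service 945 days < 3 years (≈1095 days) ✗ → not eligible.
Professional Development Fund — status intern ✗ (requires full-time, part-time, or temporary) → not eligible.

Employer Retirement Match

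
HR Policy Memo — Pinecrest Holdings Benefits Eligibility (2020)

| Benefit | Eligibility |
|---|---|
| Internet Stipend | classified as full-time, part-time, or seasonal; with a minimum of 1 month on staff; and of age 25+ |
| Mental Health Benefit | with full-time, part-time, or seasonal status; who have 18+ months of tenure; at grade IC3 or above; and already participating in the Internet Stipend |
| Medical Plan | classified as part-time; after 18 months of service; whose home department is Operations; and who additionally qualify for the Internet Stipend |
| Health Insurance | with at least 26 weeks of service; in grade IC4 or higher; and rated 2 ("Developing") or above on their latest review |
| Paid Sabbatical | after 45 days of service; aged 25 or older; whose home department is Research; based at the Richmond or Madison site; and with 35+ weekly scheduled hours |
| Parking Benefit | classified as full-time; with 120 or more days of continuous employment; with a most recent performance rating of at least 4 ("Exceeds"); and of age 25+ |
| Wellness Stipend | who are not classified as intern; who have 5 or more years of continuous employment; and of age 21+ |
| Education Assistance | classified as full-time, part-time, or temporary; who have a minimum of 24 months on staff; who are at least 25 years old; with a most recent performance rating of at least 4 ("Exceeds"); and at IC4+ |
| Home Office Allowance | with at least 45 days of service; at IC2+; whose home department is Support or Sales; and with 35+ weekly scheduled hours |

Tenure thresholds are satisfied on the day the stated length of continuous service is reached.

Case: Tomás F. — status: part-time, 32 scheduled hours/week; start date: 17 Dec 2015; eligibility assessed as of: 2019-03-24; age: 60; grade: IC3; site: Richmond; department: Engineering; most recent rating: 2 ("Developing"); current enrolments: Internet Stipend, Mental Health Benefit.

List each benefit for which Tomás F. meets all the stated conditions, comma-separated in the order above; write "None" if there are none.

Service from 17 Dec 2015 to 2019-03-24: 1193 days.
Internet Stipend — status part-time ✓; service 1193 days ≥ 1 month (≈30 days) ✓; age 60 ≥ 25 ✓ → eligible.
Mental Health Benefit — status part-time ✓; service 1193 days ≥ 18 months (≈540 days) ✓; grade IC3 ≥ IC3 ✓; enrolled in Internet Stipend ✓ → eligible.
Medical Plan — status part-time ✓; service 1193 days ≥ 18 months (≈540 days) ✓; dept Engineering ✗ → not eligible.
Health Insurance — service 1193 days ≥ 26 weeks (≈182 days) ✓; grade IC3 < IC4 ✗ → not eligible.
Paid Sabbatical — service 1193 days ≥ 45 days ✓; age 60 ≥ 25 ✓; dept Engineering ✗ → not eligible.
Parking Benefit — status part-time ✗ (requires full-time) → not eligible.
Wellness Stipend — status part-time ✓ (not excluded); service 1193 days < 5 years (≈1825 days) ✗ → not eligible.
Education Assistance — status part-time ✓; service 1193 days ≥ 24 months (≈720 days) ✓; age 60 ≥ 25 ✓; rating 2 < 4 ✗ → not eligible.
Home Office Allowance — service 1193 days ≥ 45 days ✓; grade IC3 ≥ IC2 ✓; dept Engineering ✗ → not eligible.

Internet Stipend, Mental Health Benefit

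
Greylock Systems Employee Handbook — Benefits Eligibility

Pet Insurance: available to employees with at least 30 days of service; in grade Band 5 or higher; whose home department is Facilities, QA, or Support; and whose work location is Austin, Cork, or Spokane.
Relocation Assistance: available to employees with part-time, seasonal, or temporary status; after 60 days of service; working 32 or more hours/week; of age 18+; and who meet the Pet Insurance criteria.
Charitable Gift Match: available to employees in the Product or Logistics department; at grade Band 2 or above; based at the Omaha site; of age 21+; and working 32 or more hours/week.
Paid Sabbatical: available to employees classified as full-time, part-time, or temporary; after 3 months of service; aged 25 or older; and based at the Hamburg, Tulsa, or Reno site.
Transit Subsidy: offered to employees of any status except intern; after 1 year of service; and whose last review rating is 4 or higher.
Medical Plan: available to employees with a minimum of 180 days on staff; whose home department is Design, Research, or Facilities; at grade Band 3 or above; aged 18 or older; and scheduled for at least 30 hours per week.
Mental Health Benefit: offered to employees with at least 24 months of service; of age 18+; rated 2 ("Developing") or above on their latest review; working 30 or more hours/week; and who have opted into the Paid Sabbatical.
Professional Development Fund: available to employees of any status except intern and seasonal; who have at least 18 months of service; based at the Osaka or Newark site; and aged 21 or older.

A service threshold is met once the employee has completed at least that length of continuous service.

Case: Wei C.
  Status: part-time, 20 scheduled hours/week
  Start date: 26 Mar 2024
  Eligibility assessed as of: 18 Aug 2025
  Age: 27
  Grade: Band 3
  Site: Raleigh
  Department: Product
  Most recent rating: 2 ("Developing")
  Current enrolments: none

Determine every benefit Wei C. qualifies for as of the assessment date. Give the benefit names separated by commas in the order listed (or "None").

Service from 26 Mar 2024 to 18 Aug 2025: 510 days.
Pet Insurance — service 510 days ≥ 30 days ✓; grade Band 3 < Band 5 ✗ → not eligible.
Relocation Assistance — status part-time ✓; service 510 days ≥ 60 days ✓; 20 hrs/wk < 32 ✗ → not eligible.
Charitable Gift Match — dept Product ✓; grade Band 3 ≥ Band 2 ✓; site Raleigh ✗ (not Omaha) → not eligible.
Paid Sabbatical — status part-time ✓; service 510 days ≥ 3 months (≈90 days) ✓; age 27 ≥ 25 ✓; site Raleigh ✗ (not Hamburg, Tulsa, or Reno) → not eligible.
Transit Subsidy — status part-time ✓ (not excluded); service 510 days ≥ 1 year (≈365 days) ✓; rating 2 < 4 ✗ → not eligible.
Medical Plan — service 510 days ≥ 180 days ✓; dept Product ✗ → not eligible.
Mental Health Benefit — service 510 days < 24 months (≈720 days) ✗ → not eligible.
Professional Development Fund — status part-time ✓ (not excluded); service 510 days < 18 months (≈540 days) ✗ → not eligible.

None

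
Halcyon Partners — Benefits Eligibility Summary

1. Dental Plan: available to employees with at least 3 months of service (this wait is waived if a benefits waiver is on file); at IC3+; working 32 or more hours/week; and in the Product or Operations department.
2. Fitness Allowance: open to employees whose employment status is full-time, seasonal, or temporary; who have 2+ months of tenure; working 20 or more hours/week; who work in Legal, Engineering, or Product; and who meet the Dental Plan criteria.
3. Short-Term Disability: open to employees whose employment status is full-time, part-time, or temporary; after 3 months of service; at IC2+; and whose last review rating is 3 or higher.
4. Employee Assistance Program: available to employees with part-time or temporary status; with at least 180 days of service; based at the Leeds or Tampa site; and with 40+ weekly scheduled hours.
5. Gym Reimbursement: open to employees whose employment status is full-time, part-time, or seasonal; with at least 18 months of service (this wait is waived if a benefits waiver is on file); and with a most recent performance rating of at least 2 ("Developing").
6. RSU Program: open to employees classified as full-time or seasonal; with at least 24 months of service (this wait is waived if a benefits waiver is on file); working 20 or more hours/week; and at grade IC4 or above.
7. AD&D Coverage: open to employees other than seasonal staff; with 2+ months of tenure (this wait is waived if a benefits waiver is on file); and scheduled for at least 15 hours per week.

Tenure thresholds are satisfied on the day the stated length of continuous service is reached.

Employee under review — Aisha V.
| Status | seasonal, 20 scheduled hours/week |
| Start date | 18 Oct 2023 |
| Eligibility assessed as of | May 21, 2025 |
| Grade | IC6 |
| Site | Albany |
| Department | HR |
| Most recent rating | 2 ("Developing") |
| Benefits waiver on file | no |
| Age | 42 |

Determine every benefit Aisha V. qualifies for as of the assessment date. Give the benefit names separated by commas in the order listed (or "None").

Gym Reimbursement

Service from 18 Oct 2023 to May 21, 2025: 581 days.
Dental Plan — no waiver, service 581 days ≥ 3 months (≈90 days) ✓; grade IC6 ≥ IC3 ✓; 20 hrs/wk < 32 ✗ → not eligible.
Fitness Allowance — status seasonal ✓; service 581 days ≥ 2 months (≈60 days) ✓; 20 hrs/wk ≥ 20 ✓; dept HR ✗ → not eligible.
Short-Term Disability — status seasonal ✗ (requires full-time, part-time, or temporary) → not eligible.
Employee Assistance Program — status seasonal ✗ (requires part-time or temporary) → not eligible.
Gym Reimbursement — status seasonal ✓; no waiver, service 581 days ≥ 18 months (≈540 days) ✓; rating 2 ≥ 2 ✓ → eligible.
RSU Program — status seasonal ✓; no waiver, service 581 days < 24 months (≈720 days) ✗ → not eligible.
AD&D Coverage — status seasonal ✗ (excluded) → not eligible.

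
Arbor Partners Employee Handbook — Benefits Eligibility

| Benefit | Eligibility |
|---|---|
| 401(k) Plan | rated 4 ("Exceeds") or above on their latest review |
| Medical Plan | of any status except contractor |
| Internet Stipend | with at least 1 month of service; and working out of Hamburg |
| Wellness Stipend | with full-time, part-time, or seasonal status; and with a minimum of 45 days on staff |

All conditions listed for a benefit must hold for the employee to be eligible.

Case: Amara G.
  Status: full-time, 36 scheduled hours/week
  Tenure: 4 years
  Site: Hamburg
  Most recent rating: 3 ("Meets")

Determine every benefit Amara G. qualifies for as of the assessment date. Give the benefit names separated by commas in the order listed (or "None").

401(k) Plan — rating 3 < 4 ✗ → not eligible.
Medical Plan — status full-time ✓ (not excluded) → eligible.
Internet Stipend — service 4 years ≥ 1 month (≈30 days) ✓; site Hamburg ✓ → eligible.
Wellness Stipend — status full-time ✓; service 4 years ≥ 45 days ✓ → eligible.

Medical Plan, Internet Stipend, Wellness Stipend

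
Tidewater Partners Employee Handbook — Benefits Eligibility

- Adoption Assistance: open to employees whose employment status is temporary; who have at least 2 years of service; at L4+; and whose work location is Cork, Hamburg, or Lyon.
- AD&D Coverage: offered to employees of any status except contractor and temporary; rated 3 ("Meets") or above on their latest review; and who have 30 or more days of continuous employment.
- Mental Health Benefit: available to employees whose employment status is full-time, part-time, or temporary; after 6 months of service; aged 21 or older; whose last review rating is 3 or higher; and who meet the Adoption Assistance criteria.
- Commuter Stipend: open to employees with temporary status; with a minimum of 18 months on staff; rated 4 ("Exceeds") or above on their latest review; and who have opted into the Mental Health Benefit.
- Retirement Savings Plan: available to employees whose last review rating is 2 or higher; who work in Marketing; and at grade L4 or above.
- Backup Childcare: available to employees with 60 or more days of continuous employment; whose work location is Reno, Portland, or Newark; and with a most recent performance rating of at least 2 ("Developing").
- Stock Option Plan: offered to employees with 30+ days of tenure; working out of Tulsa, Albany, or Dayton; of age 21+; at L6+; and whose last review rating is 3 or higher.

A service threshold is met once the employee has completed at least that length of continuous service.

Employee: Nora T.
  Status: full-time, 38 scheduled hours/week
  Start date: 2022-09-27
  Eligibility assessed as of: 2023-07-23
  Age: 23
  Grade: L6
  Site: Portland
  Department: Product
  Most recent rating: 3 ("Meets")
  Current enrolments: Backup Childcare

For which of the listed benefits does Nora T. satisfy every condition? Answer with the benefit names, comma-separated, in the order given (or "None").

Service from 2022-09-27 to 2023-07-23: 299 days.
Adoption Assistance — status full-time ✗ (requires temporary) → not eligible.
AD&D Coverage — status full-time ✓ (not excluded); rating 3 ≥ 3 ✓; service 299 days ≥ 30 days ✓ → eligible.
Mental Health Benefit — status full-time ✓; service 299 days ≥ 6 months (≈180 days) ✓; age 23 ≥ 21 ✓; rating 3 ≥ 3 ✓; not eligible for Adoption Assistance ✗ → not eligible.
Commuter Stipend — status full-time ✗ (requires temporary) → not eligible.
Retirement Savings Plan — rating 3 ≥ 2 ✓; dept Product ✗ → not eligible.
Backup Childcare — service 299 days ≥ 60 days ✓; site Portland ✓; rating 3 ≥ 2 ✓ → eligible.
Stock Option Plan — service 299 days ≥ 30 days ✓; site Portland ✗ (not Tulsa, Albany, or Dayton) → not eligible.

AD&D Coverage, Backup Childcare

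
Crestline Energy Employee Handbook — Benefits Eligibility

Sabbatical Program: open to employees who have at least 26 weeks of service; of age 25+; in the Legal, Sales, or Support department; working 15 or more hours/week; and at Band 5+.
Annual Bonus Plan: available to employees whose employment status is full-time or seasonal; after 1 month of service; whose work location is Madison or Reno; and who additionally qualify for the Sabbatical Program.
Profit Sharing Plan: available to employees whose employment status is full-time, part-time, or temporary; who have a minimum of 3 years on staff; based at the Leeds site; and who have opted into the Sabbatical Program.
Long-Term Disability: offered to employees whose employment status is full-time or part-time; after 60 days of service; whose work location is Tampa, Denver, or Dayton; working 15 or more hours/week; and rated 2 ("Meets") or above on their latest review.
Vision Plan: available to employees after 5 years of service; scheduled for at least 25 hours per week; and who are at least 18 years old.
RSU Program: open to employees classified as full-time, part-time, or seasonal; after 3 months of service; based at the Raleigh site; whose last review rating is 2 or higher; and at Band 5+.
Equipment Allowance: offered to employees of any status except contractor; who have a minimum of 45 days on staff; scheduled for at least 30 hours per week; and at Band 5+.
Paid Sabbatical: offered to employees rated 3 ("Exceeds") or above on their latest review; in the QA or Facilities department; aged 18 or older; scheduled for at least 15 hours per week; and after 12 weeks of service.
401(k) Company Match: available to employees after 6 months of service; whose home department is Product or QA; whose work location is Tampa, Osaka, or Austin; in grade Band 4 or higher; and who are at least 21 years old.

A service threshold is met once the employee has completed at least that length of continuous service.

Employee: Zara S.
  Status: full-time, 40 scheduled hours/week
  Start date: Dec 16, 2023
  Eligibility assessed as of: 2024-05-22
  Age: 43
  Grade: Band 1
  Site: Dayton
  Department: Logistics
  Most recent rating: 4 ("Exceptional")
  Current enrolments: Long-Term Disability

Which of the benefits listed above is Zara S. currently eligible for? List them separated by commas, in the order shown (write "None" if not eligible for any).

Service from Dec 16, 2023 to 2024-05-22: 158 days.
Sabbatical Program — service 158 days < 26 weeks (≈182 days) ✗ → not eligible.
Annual Bonus Plan — status full-time ✓; service 158 days ≥ 1 month (≈30 days) ✓; site Dayton ✗ (not Madison or Reno) → not eligible.
Profit Sharing Plan — status full-time ✓; service 158 days < 3 years (≈1095 days) ✗ → not eligible.
Long-Term Disability — status full-time ✓; service 158 days ≥ 60 days ✓; site Dayton ✓; 40 hrs/wk ≥ 15 ✓; rating 4 ≥ 2 ✓ → eligible.
Vision Plan — service 158 days < 5 years (≈1825 days) ✗ → not eligible.
RSU Program — status full-time ✓; service 158 days ≥ 3 months (≈90 days) ✓; site Dayton ✗ (not Raleigh) → not eligible.
Equipment Allowance — status full-time ✓ (not excluded); service 158 days ≥ 45 days ✓; 40 hrs/wk ≥ 30 ✓; grade Band 1 < Band 5 ✗ → not eligible.
Paid Sabbatical — rating 4 ≥ 3 ✓; dept Logistics ✗ → not eligible.
401(k) Company Match — service 158 days < 6 months (≈180 days) ✗ → not eligible.

Long-Term Disability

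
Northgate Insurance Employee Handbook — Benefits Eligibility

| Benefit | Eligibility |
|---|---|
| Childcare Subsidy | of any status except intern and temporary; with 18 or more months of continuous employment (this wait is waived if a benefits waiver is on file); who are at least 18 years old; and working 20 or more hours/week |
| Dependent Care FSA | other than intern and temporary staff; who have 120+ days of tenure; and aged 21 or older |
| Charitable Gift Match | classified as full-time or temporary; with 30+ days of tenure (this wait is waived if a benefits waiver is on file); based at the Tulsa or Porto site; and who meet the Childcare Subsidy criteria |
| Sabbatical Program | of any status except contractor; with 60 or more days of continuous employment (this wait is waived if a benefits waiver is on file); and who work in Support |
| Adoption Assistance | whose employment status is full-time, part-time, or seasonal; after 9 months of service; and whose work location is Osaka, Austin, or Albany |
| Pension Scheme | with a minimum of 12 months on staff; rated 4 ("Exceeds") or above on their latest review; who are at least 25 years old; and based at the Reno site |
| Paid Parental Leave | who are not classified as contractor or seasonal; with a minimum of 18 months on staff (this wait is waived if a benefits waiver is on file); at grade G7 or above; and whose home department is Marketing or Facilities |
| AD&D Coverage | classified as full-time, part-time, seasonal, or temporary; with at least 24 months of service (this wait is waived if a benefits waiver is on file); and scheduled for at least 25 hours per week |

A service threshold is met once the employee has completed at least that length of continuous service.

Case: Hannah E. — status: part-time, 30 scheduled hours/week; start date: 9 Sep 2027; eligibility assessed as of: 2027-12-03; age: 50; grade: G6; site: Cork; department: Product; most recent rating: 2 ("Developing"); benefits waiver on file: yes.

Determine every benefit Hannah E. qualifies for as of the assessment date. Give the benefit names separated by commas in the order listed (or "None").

Service from 9 Sep 2027 to 2027-12-03: 85 days.
Childcare Subsidy — status part-time ✓ (not excluded); benefits waiver on file ✓; age 50 ≥ 18 ✓; 30 hrs/wk ≥ 20 ✓ → eligible.
Dependent Care FSA — status part-time ✓ (not excluded); service 85 days < 120 days ✗ → not eligible.
Charitable Gift Match — status part-time ✗ (requires full-time or temporary) → not eligible.
Sabbatical Program — status part-time ✓ (not excluded); benefits waiver on file ✓; dept Product ✗ → not eligible.
Adoption Assistance — status part-time ✓; service 85 days < 9 months (≈270 days) ✗ → not eligible.
Pension Scheme — service 85 days < 12 months (≈360 days) ✗ → not eligible.
Paid Parental Leave — status part-time ✓ (not excluded); benefits waiver on file ✓; grade G6 < G7 ✗ → not eligible.
AD&D Coverage — status part-time ✓; benefits waiver on file ✓; 30 hrs/wk ≥ 25 ✓ → eligible.

Childcare Subsidy, AD&D Coverage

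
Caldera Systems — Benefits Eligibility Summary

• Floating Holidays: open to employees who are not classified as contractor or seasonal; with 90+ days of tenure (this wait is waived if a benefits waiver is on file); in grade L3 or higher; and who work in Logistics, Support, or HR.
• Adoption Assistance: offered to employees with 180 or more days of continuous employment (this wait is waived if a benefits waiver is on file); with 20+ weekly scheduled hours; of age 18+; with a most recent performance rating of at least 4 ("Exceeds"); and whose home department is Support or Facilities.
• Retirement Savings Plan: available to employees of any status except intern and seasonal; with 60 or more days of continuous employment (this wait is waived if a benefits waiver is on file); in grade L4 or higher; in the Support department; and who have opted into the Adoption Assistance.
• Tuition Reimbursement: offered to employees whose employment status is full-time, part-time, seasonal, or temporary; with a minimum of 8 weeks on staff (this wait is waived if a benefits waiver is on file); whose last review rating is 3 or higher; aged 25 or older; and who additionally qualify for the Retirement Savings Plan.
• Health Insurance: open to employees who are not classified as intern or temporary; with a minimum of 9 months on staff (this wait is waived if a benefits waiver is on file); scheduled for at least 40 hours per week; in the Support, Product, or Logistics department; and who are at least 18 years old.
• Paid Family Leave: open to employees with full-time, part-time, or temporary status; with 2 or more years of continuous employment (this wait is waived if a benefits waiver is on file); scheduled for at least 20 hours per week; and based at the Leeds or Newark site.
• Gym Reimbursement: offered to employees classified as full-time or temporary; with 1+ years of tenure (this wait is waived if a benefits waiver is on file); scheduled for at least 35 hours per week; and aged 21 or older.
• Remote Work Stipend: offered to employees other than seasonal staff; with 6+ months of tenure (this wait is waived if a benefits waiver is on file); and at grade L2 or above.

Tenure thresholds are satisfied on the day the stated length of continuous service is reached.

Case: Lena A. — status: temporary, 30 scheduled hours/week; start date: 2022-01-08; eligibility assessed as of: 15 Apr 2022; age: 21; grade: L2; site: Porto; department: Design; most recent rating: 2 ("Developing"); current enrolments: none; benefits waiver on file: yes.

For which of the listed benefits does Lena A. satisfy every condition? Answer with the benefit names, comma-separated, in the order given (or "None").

Service from 2022-01-08 to 15 Apr 2022: 97 days.
Floating Holidays — status temporary ✓ (not excluded); benefits waiver on file ✓; grade L2 < L3 ✗ → not eligible.
Adoption Assistance — benefits waiver on file ✓; 30 hrs/wk ≥ 20 ✓; age 21 ≥ 18 ✓; rating 2 < 4 ✗ → not eligible.
Retirement Savings Plan — status temporary ✓ (not excluded); benefits waiver on file ✓; grade L2 < L4 ✗ → not eligible.
Tuition Reimbursement — status temporary ✓; benefits waiver on file ✓; rating 2 < 3 ✗ → not eligible.
Health Insurance — status temporary ✗ (excluded) → not eligible.
Paid Family Leave — status temporary ✓; benefits waiver on file ✓; 30 hrs/wk ≥ 20 ✓; site Porto ✗ (not Leeds or Newark) → not eligible.
Gym Reimbursement — status temporary ✓; benefits waiver on file ✓; 30 hrs/wk < 35 ✗ → not eligible.
Remote Work Stipend — status temporary ✓ (not excluded); benefits waiver on file ✓; grade L2 ≥ L2 ✓ → eligible.

Remote Work Stipend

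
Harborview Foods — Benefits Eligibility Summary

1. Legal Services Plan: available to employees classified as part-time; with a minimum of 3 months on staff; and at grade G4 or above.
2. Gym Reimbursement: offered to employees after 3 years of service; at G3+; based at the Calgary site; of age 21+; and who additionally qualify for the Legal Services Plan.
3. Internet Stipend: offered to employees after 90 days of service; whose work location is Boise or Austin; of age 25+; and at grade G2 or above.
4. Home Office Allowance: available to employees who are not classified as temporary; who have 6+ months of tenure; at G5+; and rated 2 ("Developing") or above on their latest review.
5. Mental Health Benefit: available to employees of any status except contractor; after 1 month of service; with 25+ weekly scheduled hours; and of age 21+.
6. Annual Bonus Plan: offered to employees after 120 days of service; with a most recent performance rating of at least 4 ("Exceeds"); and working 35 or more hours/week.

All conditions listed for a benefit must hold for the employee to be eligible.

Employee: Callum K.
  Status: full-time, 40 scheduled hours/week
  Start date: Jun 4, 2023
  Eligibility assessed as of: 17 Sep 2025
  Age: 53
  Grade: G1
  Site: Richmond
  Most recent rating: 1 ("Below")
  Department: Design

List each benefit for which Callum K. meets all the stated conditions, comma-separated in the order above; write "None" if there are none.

Service from Jun 4, 2023 to 17 Sep 2025: 836 days.
Legal Services Plan — status full-time ✗ (requires part-time) → not eligible.
Gym Reimbursement — service 836 days < 3 years (≈1095 days) ✗ → not eligible.
Internet Stipend — service 836 days ≥ 90 days ✓; site Richmond ✗ (not Boise or Austin) → not eligible.
Home Office Allowance — status full-time ✓ (not excluded); service 836 days ≥ 6 months (≈180 days) ✓; grade G1 < G5 ✗ → not eligible.
Mental Health Benefit — status full-time ✓ (not excluded); service 836 days ≥ 1 month (≈30 days) ✓; 40 hrs/wk ≥ 25 ✓; age 53 ≥ 21 ✓ → eligible.
Annual Bonus Plan — service 836 days ≥ 120 days ✓; rating 1 < 4 ✗ → not eligible.

Mental Health Benefit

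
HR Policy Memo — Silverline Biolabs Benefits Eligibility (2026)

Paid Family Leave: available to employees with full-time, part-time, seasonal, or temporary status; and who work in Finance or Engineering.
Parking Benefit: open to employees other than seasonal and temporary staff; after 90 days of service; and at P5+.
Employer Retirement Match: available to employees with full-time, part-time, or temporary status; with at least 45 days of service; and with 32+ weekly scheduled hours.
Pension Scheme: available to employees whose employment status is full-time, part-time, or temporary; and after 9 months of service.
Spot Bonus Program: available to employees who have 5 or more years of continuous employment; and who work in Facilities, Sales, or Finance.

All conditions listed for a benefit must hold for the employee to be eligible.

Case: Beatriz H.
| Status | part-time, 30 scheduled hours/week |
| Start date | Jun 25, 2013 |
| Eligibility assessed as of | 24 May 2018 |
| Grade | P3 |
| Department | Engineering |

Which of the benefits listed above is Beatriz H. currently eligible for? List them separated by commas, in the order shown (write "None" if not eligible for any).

Paid Family Leave, Pension Scheme

Service from Jun 25, 2013 to 24 May 2018: 1794 days.
Paid Family Leave — status part-time ✓; dept Engineering ✓ → eligible.
Parking Benefit — status part-time ✓ (not excluded); service 1794 days ≥ 90 days ✓; grade P3 < P5 ✗ → not eligible.
Employer Retirement Match — status part-time ✓; service 1794 days ≥ 45 days ✓; 30 hrs/wk < 32 ✗ → not eligible.
Pension Scheme — status part-time ✓; service 1794 days ≥ 9 months (≈270 days) ✓ → eligible.
Spot Bonus Program — service 1794 days < 5 years (≈1825 days) ✗ → not eligible.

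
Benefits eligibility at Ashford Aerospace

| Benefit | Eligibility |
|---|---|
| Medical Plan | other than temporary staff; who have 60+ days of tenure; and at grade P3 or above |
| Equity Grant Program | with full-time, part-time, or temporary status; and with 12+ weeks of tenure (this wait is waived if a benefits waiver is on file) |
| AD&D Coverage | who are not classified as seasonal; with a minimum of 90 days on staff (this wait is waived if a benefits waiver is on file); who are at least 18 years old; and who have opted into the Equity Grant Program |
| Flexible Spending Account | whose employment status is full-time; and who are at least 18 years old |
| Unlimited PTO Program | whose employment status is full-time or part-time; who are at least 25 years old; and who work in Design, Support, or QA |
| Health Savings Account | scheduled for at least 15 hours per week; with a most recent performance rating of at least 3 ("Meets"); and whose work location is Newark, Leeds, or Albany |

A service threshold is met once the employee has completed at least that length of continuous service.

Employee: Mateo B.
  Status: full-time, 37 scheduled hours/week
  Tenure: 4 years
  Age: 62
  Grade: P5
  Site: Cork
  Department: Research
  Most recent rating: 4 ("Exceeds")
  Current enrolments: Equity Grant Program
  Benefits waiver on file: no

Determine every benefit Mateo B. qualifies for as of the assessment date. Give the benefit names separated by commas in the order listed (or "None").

Medical Plan — status full-time ✓ (not excluded); service 4 years ≥ 60 days ✓; grade P5 ≥ P3 ✓ → eligible.
Equity Grant Program — status full-time ✓; no waiver, service 4 years ≥ 12 weeks (≈84 days) ✓ → eligible.
AD&D Coverage — status full-time ✓ (not excluded); no waiver, service 4 years ≥ 90 days ✓; age 62 ≥ 18 ✓; enrolled in Equity Grant Program ✓ → eligible.
Flexible Spending Account — status full-time ✓; age 62 ≥ 18 ✓ → eligible.
Unlimited PTO Program — status full-time ✓; age 62 ≥ 25 ✓; dept Research ✗ → not eligible.
Health Savings Account — 37 hrs/wk ≥ 15 ✓; rating 4 ≥ 3 ✓; site Cork ✗ (not Newark, Leeds, or Albany) → not eligible.

Medical Plan, Equity Grant Program, AD&D Coverage, Flexible Spending Account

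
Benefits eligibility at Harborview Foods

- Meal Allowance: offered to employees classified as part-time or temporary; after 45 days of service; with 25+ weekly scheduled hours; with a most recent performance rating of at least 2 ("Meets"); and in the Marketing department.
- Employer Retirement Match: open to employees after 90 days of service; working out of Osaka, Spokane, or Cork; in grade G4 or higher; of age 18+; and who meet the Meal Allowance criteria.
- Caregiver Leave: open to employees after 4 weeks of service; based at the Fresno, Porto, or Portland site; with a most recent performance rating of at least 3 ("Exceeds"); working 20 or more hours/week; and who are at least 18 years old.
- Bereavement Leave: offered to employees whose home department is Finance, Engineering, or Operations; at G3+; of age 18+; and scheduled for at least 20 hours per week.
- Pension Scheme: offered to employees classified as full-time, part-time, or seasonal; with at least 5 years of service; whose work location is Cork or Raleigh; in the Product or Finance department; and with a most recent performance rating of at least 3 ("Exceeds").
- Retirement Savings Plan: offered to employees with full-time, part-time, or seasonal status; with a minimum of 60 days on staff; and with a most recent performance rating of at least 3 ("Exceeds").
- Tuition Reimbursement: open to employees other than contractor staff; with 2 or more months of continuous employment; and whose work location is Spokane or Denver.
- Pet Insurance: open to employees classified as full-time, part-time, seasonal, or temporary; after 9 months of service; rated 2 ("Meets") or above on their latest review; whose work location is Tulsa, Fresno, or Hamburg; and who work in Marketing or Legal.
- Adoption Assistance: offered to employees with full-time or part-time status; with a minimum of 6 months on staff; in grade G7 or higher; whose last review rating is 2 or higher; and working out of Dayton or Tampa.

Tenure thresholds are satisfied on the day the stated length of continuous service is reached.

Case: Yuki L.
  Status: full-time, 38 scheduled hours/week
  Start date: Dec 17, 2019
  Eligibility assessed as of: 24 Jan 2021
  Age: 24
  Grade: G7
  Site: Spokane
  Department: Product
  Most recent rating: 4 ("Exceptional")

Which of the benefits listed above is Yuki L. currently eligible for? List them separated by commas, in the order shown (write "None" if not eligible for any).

Service from Dec 17, 2019 to 24 Jan 2021: 404 days.
Meal Allowance — status full-time ✗ (requires part-time or temporary) → not eligible.
Employer Retirement Match — service 404 days ≥ 90 days ✓; site Spokane ✓; grade G7 ≥ G4 ✓; age 24 ≥ 18 ✓; not eligible for Meal Allowance ✗ → not eligible.
Caregiver Leave — service 404 days ≥ 4 weeks (≈28 days) ✓; site Spokane ✗ (not Fresno, Porto, or Portland) → not eligible.
Bereavement Leave — dept Product ✗ → not eligible.
Pension Scheme — status full-time ✓; service 404 days < 5 years (≈1825 days) ✗ → not eligible.
Retirement Savings Plan — status full-time ✓; service 404 days ≥ 60 days ✓; rating 4 ≥ 3 ✓ → eligible.
Tuition Reimbursement — status full-time ✓ (not excluded); service 404 days ≥ 2 months (≈60 days) ✓; site Spokane ✓ → eligible.
Pet Insurance — status full-time ✓; service 404 days ≥ 9 months (≈270 days) ✓; rating 4 ≥ 2 ✓; site Spokane ✗ (not Tulsa, Fresno, or Hamburg) → not eligible.
Adoption Assistance — status full-time ✓; service 404 days ≥ 6 months (≈180 days) ✓; grade G7 ≥ G7 ✓; rating 4 ≥ 2 ✓; site Spokane ✗ (not Dayton or Tampa) → not eligible.

Retirement Savings Plan, Tuition Reimbursement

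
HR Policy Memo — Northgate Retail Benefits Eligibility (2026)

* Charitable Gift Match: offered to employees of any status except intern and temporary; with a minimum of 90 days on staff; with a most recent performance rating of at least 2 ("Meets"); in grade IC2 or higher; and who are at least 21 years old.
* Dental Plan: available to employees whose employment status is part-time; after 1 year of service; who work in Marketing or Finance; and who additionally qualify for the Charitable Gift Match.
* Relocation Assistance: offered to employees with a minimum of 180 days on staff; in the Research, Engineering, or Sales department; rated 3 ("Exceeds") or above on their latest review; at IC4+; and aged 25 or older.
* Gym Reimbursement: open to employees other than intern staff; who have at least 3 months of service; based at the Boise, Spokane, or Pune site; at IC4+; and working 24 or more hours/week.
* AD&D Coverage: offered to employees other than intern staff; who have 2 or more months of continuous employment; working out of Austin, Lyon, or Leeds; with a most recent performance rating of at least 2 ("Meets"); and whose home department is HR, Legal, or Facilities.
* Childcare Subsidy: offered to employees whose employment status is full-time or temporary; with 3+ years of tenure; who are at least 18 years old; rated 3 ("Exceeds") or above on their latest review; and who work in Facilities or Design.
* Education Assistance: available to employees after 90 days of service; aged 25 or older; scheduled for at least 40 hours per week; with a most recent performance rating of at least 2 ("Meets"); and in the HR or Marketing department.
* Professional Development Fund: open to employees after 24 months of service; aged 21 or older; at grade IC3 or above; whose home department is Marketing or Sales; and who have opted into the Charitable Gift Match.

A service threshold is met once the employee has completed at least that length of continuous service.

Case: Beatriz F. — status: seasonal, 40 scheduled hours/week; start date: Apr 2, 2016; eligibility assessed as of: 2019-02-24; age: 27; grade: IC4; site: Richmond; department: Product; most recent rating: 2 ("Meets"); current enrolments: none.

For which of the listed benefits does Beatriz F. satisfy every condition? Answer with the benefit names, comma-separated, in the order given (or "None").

Service from Apr 2, 2016 to 2019-02-24: 1058 days.
Charitable Gift Match — status seasonal ✓ (not excluded); service 1058 days ≥ 90 days ✓; rating 2 ≥ 2 ✓; grade IC4 ≥ IC2 ✓; age 27 ≥ 21 ✓ → eligible.
Dental Plan — status seasonal ✗ (requires part-time) → not eligible.
Relocation Assistance — service 1058 days ≥ 180 days ✓; dept Product ✗ → not eligible.
Gym Reimbursement — status seasonal ✓ (not excluded); service 1058 days ≥ 3 months (≈90 days) ✓; site Richmond ✗ (not Boise, Spokane, or Pune) → not eligible.
AD&D Coverage — status seasonal ✓ (not excluded); service 1058 days ≥ 2 months (≈60 days) ✓; site Richmond ✗ (not Austin, Lyon, or Leeds) → not eligible.
Childcare Subsidy — status seasonal ✗ (requires full-time or temporary) → not eligible.
Education Assistance — service 1058 days ≥ 90 days ✓; age 27 ≥ 25 ✓; 40 hrs/wk ≥ 40 ✓; rating 2 ≥ 2 ✓; dept Product ✗ → not eligible.
Professional Development Fund — service 1058 days ≥ 24 months (≈720 days) ✓; age 27 ≥ 21 ✓; grade IC4 ≥ IC3 ✓; dept Product ✗ → not eligible.

Charitable Gift Match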